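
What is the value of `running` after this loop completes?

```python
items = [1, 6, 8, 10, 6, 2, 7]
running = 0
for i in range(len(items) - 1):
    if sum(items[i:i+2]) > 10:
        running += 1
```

Count windows with sum > 10
`running` takes the values: 0 → 1 → 2 → 3

Answer: 3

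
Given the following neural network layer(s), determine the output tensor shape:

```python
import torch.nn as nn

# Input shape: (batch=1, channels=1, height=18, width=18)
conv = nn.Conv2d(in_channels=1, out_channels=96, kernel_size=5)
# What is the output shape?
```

Input: (1, 1, 18, 18) -> Output: (1, 96, 14, 14)

Answer: (1, 96, 14, 14)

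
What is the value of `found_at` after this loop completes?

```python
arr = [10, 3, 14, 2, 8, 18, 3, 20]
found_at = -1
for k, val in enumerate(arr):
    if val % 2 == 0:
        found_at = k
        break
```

First even number index in [10, 3, 14, 2, 8, 18, 3, 20]
`found_at` takes the values: -1 → 0

Answer: 0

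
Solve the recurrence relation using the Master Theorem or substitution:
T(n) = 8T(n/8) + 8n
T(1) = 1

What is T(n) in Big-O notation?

By Master Theorem: a=8, b=8, f(n)=8n. Since log_8(8) = 1 and f(n) = Θ(n^1), Case 2 applies. T(n) = O(n log n).

Answer: O(n log n)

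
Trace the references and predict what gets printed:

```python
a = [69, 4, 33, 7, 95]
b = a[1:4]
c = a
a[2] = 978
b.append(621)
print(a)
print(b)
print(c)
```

Key concept: slice vs alias.
Step by step:
`a = [69, 4, 33, 7, 95]` → a = [69, 4, 33, 7, 95]
`b = a[1:4]` → b = [4, 33, 7]
`c = a` → c = [69, 4, 33, 7, 95] (same object as a)
`a[2] = 978` → a = [69, 4, 978, 7, 95] (same object as c); c = [69, 4, 978, 7, 95] (same object as a)
`b.append(621)` → b = [4, 33, 7, 621]
`print(a)` → prints [69, 4, 978, 7, 95]
`print(b)` → prints [4, 33, 7, 621]
`print(c)` → prints [69, 4, 978, 7, 95]

Answer:
[69, 4, 978, 7, 95]
[4, 33, 7, 621]
[69, 4, 978, 7, 95]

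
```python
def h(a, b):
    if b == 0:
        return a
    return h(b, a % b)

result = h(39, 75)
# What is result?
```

h(39, 75) -> h(75, 39) -> h(39, 36) -> h(36, 3) -> h(3, 0) -> 3

Answer: 3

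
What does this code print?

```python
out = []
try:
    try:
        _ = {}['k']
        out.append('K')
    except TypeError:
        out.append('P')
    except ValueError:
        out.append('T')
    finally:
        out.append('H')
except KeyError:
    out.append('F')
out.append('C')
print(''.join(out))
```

Execution trace: 'H' (finally) → 'F' (outer except KeyError) → 'C' (after the try/except). Output: HFC

Answer: HFC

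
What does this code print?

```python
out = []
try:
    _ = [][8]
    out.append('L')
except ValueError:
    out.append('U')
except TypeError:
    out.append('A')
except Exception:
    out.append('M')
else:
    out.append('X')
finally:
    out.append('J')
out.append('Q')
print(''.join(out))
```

Execution trace: 'M' (except Exception) → 'J' (finally) → 'Q' (after the try/except). Output: MJQ

Answer: MJQ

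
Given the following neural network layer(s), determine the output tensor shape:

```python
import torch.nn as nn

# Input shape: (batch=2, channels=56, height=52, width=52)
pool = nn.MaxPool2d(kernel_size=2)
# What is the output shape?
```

Input: (2, 56, 52, 52) -> Output: (2, 56, 26, 26)

Answer: (2, 56, 26, 26)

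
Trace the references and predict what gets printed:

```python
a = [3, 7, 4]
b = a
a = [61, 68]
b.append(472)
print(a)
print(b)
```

Key concept: rebinding vs mutation: a is rebound to a new list, b still points at the original.
Step by step:
`a = [3, 7, 4]` → a = [3, 7, 4]
`b = a` → b = [3, 7, 4] (same object as a)
`a = [61, 68]` → a = [61, 68]
`b.append(472)` → b = [3, 7, 4, 472]
`print(a)` → prints [61, 68]
`print(b)` → prints [3, 7, 4, 472]

Answer:
[61, 68]
[3, 7, 4, 472]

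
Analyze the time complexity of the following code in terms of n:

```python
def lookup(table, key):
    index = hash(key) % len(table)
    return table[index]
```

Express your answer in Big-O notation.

This is Hash table lookup (average case). Time complexity: O(1).

Answer: O(1)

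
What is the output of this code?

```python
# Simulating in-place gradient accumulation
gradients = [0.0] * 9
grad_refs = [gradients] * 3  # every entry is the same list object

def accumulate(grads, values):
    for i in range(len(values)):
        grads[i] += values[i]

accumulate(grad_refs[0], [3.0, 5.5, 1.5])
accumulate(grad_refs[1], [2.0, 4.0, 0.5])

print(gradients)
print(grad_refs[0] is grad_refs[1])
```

Key concept: gradient accumulation aliasing.
Step by step:
`gradients = [0.0] * 9` → gradients = [0.0, 0.0, 0.0, 0.0, 0.0, 0.0, 0.0, 0.0, 0.0]
`grad_refs = [gradients] * 3` → grad_refs = [[0.0, 0.0, 0.0, 0.0, 0.0, 0.0, 0.0, 0.0, 0.0], [0.0, 0.0, 0.0, 0.0, 0.0, 0.0, 0.0, 0.0, 0.0], [0.0, 0.0, 0.0, 0.0, 0.0, 0.0, 0.0, 0.0, 0.0]]
`accumulate(grad_refs[0], [3.0, 5.5, 1.5])` → gradients = [3.0, 5.5, 1.5, 0.0, 0.0, 0.0, 0.0, 0.0, 0.0]; grad_refs = [[3.0, 5.5, 1.5, 0.0, 0.0, 0.0, 0.0, 0.0, 0.0], [3.0, 5.5, 1.5, 0.0, 0.0, 0.0, 0.0, 0.0, 0.0], [3.0, 5.5, 1.5, 0.0, 0.0, 0.0, 0.0, 0.0, 0.0]]
`accumulate(grad_refs[1], [2.0, 4.0, 0.5])` → gradients = [5.0, 9.5, 2.0, 0.0, 0.0, 0.0, 0.0, 0.0, 0.0]; grad_refs = [[5.0, 9.5, 2.0, 0.0, 0.0, 0.0, 0.0, 0.0, 0.0], [5.0, 9.5, 2.0, 0.0, 0.0, 0.0, 0.0, 0.0, 0.0], [5.0, 9.5, 2.0, 0.0, 0.0, 0.0, 0.0, 0.0, 0.0]]
`print(gradients)` → prints [5.0, 9.5, 2.0, 0.0, 0.0, 0.0, 0.0, 0.0, 0.0]
`print(grad_refs[0] is grad_refs[1])` → prints True

Answer:
[5.0, 9.5, 2.0, 0.0, 0.0, 0.0, 0.0, 0.0, 0.0]
True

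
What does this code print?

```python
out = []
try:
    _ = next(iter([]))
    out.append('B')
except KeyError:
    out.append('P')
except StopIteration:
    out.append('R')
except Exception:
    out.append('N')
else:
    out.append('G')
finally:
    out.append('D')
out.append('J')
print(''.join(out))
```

Execution trace: 'R' (except StopIteration) → 'D' (finally) → 'J' (after the try/except). Output: RDJ

Answer: RDJ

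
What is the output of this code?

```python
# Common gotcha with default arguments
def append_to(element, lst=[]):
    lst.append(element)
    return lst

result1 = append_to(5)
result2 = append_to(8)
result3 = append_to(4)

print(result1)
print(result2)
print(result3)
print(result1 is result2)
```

Key concept: mutable default argument gotcha.
Step by step:
`result1 = append_to(5)` → result1 = [5]
`result2 = append_to(8)` → result1 = [5, 8] (same object as result2); result2 = [5, 8] (same object as result1)
`result3 = append_to(4)` → result1 = [5, 8, 4] (same object as result2, result3); result2 = [5, 8, 4] (same object as result1, result3); result3 = [5, 8, 4] (same object as result1, result2)
`print(result1)` → prints [5, 8, 4]
`print(result2)` → prints [5, 8, 4]
`print(result3)` → prints [5, 8, 4]
`print(result1 is result2)` → prints True

Answer:
[5, 8, 4]
[5, 8, 4]
[5, 8, 4]
True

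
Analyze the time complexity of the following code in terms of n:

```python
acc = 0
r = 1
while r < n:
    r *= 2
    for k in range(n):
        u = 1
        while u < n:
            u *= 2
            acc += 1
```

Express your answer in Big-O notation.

Each loop level contributes: log n × n × log n. Multiplying the contributions gives O(n log² n).

Answer: O(n log² n)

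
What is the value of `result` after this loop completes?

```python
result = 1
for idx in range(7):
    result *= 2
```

2^7 = 128
`result` takes the values: 1 → 2 → 4 → 8 → 16 → 32 → 64 → 128

Answer: 128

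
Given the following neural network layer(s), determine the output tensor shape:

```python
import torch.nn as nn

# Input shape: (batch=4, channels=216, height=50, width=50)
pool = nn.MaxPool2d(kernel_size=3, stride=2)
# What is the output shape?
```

Input: (4, 216, 50, 50) -> Output: (4, 216, 24, 24)

Answer: (4, 216, 24, 24)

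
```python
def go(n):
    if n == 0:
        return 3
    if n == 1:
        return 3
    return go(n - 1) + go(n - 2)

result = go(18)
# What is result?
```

Build up from base cases: go(0)=3, go(1)=3, go(2)=6, go(3)=9, go(4)=15, go(5)=24, go(6)=39, ..., go(18)=12543

Answer: 12543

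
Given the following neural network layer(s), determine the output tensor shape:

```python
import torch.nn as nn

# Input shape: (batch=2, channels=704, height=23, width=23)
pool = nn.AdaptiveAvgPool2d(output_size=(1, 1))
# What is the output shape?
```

Input: (2, 704, 23, 23) -> Output: (2, 704, 1, 1)

Answer: (2, 704, 1, 1)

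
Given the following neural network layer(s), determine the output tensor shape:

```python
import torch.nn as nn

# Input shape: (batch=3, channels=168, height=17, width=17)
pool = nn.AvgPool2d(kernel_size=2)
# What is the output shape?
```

Input: (3, 168, 17, 17) -> Output: (3, 168, 8, 8)

Answer: (3, 168, 8, 8)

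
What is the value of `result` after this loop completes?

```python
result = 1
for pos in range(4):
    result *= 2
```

2^4 = 16
`result` takes the values: 1 → 2 → 4 → 8 → 16

Answer: 16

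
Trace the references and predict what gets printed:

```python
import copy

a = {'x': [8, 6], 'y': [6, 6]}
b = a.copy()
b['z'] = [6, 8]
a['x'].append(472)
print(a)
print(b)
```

Key concept: shallow copy of dict with mutable values.
Step by step:
`a = {'x': [8, 6], 'y': [6, 6]}` → a = {'x': [8, 6], 'y': [6, 6]}
`b = a.copy()` → b = {'x': [8, 6], 'y': [6, 6]}
`b['z'] = [6, 8]` → b = {'x': [8, 6], 'y': [6, 6], 'z': [6, 8]}
`a['x'].append(472)` → a = {'x': [8, 6, 472], 'y': [6, 6]}; b = {'x': [8, 6, 472], 'y': [6, 6], 'z': [6, 8]}
`print(a)` → prints {'x': [8, 6, 472], 'y': [6, 6]}
`print(b)` → prints {'x': [8, 6, 472], 'y': [6, 6], 'z': [6, 8]}

Answer:
{'x': [8, 6, 472], 'y': [6, 6]}
{'x': [8, 6, 472], 'y': [6, 6], 'z': [6, 8]}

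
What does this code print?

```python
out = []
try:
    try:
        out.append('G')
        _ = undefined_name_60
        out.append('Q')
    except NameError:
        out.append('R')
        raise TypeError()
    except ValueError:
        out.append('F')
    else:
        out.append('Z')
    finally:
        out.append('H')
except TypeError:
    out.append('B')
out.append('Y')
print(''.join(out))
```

Execution trace: 'G' (inner try body) → 'R' (inner except NameError) → 'H' (inner finally) → 'B' (outer except TypeError) → 'Y' (after the try/except). Output: GRHBY

Answer: GRHBY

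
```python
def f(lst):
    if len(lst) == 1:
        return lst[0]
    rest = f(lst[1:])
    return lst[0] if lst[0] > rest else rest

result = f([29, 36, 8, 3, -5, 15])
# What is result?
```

Recursive max over [29, 36, 8, 3, -5, 15] = 36

Answer: 36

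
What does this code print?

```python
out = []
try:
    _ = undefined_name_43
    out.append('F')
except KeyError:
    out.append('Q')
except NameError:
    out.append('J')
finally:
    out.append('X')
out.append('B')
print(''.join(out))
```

Execution trace: 'J' (except NameError) → 'X' (finally) → 'B' (after the try/except). Output: JXB

Answer: JXB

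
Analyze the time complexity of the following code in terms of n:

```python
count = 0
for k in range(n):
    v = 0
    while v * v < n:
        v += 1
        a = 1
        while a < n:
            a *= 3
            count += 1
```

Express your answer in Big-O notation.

Each loop level contributes: n × √n × log n. Multiplying the contributions gives O(n√n log n).

Answer: O(n√n log n)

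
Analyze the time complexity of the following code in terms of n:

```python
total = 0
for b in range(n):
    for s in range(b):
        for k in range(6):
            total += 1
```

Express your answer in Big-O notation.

Each loop level contributes: n × n × 1. Multiplying the contributions gives O(n^2).

Answer: O(n^2)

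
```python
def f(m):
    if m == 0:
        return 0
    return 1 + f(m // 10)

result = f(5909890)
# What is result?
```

Count of digits of 5909890: 7

Answer: 7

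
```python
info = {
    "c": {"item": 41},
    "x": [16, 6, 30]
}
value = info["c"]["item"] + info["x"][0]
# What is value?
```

Trace:
`info = { ...` → info = {'c': {'item': 41}, 'x': [16, 6, 30]}
`value = info["c"]["item"] + info["x"][0]` → value = 57
So value = 57

Answer: 57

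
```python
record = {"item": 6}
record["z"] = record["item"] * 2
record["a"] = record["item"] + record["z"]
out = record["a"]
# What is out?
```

Trace:
`record = {"item": 6}` → record = {'item': 6}
`record["z"] = record["item"] * 2` → record = {'item': 6, 'z': 12}
`record["a"] = record["item"] + record["z"]` → record = {'item': 6, 'z': 12, 'a': 18}
`out = record["a"]` → out = 18
So out = 18

Answer: 18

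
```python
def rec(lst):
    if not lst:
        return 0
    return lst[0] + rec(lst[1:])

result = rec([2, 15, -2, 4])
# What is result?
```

2 + 15 + (-2) + 4 + 0 = 19

Answer: 19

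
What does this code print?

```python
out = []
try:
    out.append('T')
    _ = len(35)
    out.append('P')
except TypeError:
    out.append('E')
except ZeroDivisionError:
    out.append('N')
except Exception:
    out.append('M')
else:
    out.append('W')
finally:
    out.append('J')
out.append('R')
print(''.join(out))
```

Execution trace: 'T' (try body) → 'E' (except TypeError) → 'J' (finally) → 'R' (after the try/except). Output: TEJR

Answer: TEJR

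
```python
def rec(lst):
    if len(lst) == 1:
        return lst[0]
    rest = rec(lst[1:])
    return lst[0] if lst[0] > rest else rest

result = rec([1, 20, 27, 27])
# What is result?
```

Recursive max over [1, 20, 27, 27] = 27

Answer: 27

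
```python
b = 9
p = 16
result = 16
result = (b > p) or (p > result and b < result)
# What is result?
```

Trace:
`b = 9` → b = 9
`p = 16` → p = 16
`result = 16` → result = 16
`result = (b > p) or (p > result and b < result)` → result = False
So result = False

Answer: False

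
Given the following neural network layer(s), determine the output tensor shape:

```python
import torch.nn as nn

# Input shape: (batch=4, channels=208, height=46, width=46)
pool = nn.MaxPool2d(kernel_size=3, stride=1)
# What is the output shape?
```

Input: (4, 208, 46, 46) -> Output: (4, 208, 44, 44)

Answer: (4, 208, 44, 44)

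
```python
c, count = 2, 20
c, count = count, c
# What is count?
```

Trace:
`c, count = 2, 20` → c = 2; count = 20
`c, count = count, c` → c = 20; count = 2
So count = 2

Answer: 2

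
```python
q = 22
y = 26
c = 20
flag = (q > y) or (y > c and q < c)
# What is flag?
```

Trace:
`q = 22` → q = 22
`y = 26` → y = 26
`c = 20` → c = 20
`flag = (q > y) or (y > c and q < c)` → flag = False
So flag = False

Answer: False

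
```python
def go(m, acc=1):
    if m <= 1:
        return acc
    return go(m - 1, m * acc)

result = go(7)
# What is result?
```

Accumulator trace (n, acc): (7, 1) -> (6, 7) -> (5, 42) -> (4, 210) -> (3, 840) -> (2, 2520) -> (1, 5040) -> return 5040

Answer: 5040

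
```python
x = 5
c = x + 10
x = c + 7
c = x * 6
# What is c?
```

Trace:
`x = 5` → x = 5
`c = x + 10` → c = 15
`x = c + 7` → x = 22
`c = x * 6` → c = 132
So c = 132

Answer: 132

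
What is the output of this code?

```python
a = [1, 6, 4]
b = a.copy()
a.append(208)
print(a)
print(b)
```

Key concept: list.copy() creates independent copy.
Step by step:
`a = [1, 6, 4]` → a = [1, 6, 4]
`b = a.copy()` → b = [1, 6, 4]
`a.append(208)` → a = [1, 6, 4, 208]
`print(a)` → prints [1, 6, 4, 208]
`print(b)` → prints [1, 6, 4]

Answer:
[1, 6, 4, 208]
[1, 6, 4]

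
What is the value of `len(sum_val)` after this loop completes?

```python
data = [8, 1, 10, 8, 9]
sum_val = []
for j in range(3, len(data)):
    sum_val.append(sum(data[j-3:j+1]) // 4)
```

Number of 4-element averages
`sum_val` takes the values: [] → [6] → [6, 7]
So `len(sum_val)` = 2

Answer: 2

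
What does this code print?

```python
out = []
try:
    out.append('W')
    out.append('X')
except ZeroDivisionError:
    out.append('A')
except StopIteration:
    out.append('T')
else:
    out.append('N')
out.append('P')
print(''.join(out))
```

Execution trace: 'W' (try body) → 'X' (try body, no exception) → 'N' (else) → 'P' (after the try/except). Output: WXNP

Answer: WXNP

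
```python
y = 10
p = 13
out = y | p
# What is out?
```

Trace:
`y = 10` → y = 10
`p = 13` → p = 13
`out = y | p` → out = 15
So out = 15

Answer: 15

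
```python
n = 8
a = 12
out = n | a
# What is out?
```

Trace:
`n = 8` → n = 8
`a = 12` → a = 12
`out = n | a` → out = 12
So out = 12

Answer: 12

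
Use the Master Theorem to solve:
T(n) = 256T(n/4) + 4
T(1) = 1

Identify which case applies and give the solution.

a=256, b=4, f(n)=4. log_4(256) = 4. Since c=0 < 4, Case 1 applies: T(n) = Θ(n^log_b(a)) = O(n^4).

Answer: O(n^4) - Case 1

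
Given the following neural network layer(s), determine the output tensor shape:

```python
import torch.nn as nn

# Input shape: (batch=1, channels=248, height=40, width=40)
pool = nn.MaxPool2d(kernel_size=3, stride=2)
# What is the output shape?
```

Input: (1, 248, 40, 40) -> Output: (1, 248, 19, 19)

Answer: (1, 248, 19, 19)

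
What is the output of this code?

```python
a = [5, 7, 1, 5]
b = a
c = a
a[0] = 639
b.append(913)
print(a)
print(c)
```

Key concept: multiple aliases.
Step by step:
`a = [5, 7, 1, 5]` → a = [5, 7, 1, 5]
`b = a` → b = [5, 7, 1, 5] (same object as a)
`c = a` → c = [5, 7, 1, 5] (same object as a, b)
`a[0] = 639` → a = [639, 7, 1, 5] (same object as b, c); b = [639, 7, 1, 5] (same object as a, c); c = [639, 7, 1, 5] (same object as a, b)
`b.append(913)` → a = [639, 7, 1, 5, 913] (same object as b, c); b = [639, 7, 1, 5, 913] (same object as a, c); c = [639, 7, 1, 5, 913] (same object as a, b)
`print(a)` → prints [639, 7, 1, 5, 913]
`print(c)` → prints [639, 7, 1, 5, 913]

Answer:
[639, 7, 1, 5, 913]
[639, 7, 1, 5, 913]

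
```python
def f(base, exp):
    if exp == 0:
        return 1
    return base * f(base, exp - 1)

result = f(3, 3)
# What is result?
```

f(3, 3) = 3 * 3 * 3 = 27

Answer: 27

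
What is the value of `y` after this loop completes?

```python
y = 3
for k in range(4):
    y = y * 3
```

Multiply by 3, 4 times: 3 * 3^4 = 243
`y` takes the values: 3 → 9 → 27 → 81 → 243

Answer: 243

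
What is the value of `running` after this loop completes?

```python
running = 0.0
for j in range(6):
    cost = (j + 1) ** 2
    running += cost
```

Sum of squared losses 1² + 2² + ... + 6²
`running` takes the values: 0.0 → 1.0 → 5.0 → 14.0 → 30.0 → 55.0 → 91.0

Answer: 91.0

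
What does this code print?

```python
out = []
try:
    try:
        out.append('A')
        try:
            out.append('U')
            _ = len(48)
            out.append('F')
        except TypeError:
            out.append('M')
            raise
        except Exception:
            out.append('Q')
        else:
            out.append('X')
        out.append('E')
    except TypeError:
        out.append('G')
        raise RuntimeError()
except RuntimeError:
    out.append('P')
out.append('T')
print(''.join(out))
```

Execution trace: 'A' (try body) → 'U' (inner try body) → 'M' (inner except TypeError) → 'G' (except TypeError) → 'P' (outer except RuntimeError) → 'T' (after the try/except). Output: AUMGPT

Answer: AUMGPT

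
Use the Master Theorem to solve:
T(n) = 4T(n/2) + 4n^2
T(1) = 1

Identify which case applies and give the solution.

a=4, b=2, f(n)=4n^2. log_2(4) = 2. Since c=2 = 2, Case 2 applies: T(n) = Θ(n^log_b(a) · log n) = O(n^2 log n).

Answer: O(n^2 log n) - Case 2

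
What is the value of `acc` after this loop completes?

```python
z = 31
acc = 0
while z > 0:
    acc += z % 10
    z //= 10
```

Sum digits of 31
`acc` takes the values: 0 → 1 → 4

Answer: 4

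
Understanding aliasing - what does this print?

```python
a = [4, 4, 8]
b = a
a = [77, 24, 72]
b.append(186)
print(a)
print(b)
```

Key concept: rebinding vs mutation: a is rebound to a new list, b still points at the original.
Step by step:
`a = [4, 4, 8]` → a = [4, 4, 8]
`b = a` → b = [4, 4, 8] (same object as a)
`a = [77, 24, 72]` → a = [77, 24, 72]
`b.append(186)` → b = [4, 4, 8, 186]
`print(a)` → prints [77, 24, 72]
`print(b)` → prints [4, 4, 8, 186]

Answer:
[77, 24, 72]
[4, 4, 8, 186]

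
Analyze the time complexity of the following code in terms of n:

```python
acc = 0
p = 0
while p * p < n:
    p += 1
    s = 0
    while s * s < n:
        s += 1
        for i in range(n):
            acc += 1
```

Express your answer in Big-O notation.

Each loop level contributes: √n × √n × n. Multiplying the contributions gives O(n^2).

Answer: O(n^2)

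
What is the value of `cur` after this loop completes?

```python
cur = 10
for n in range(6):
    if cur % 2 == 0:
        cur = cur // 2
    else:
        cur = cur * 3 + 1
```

Collatz-style transformation from 10
`cur` takes the values: 10 → 5 → 16 → 8 → 4 → 2 → 1

Answer: 1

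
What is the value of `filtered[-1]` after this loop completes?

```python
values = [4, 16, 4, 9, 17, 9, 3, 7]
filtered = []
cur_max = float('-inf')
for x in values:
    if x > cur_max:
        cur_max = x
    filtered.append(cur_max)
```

Running max ends at 17
`filtered` takes the values: [] → [4] → [4, 16] → [4, 16, 16] → [4, 16, 16, 16] → [4, 16, 16, 16, 17] → [4, 16, 16, 16, 17, 17] → [4, 16, 16, 16, 17, 17, 17] → [4, 16, 16, 16, 17, 17, 17, 17]
So `filtered[-1]` = 17

Answer: 17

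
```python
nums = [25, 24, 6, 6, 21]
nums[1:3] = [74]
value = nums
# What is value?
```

Trace:
`nums = [25, 24, 6, 6, 21]` → nums = [25, 24, 6, 6, 21]
`nums[1:3] = [74]` → nums = [25, 74, 6, 21]
`value = nums` → value = [25, 74, 6, 21]
So value = [25, 74, 6, 21]

Answer: [25, 74, 6, 21]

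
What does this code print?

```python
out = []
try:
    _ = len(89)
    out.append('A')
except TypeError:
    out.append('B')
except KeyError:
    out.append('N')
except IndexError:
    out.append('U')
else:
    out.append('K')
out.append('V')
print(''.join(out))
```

Execution trace: 'B' (except TypeError) → 'V' (after the try/except). Output: BV

Answer: BV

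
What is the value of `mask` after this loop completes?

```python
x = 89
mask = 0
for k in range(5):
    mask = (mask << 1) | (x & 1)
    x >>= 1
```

Reverse lowest 5 bits of 89
`mask` takes the values: 0 → 1 → 2 → 4 → 9 → 19

Answer: 19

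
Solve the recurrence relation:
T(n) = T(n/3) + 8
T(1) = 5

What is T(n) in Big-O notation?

Each step divides n by 3 and adds 8. After log_3(n) steps we reach T(1)=5. So T(n) = 8·log_3(n) + 5 = O(log n).

Answer: O(log n)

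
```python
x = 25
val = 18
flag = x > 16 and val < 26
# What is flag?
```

Trace:
`x = 25` → x = 25
`val = 18` → val = 18
`flag = x > 16 and val < 26` → flag = True
So flag = True

Answer: True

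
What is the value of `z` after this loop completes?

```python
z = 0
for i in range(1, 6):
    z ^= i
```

XOR of 1 to 5
`z` takes the values: 0 → 1 → 3 → 0 → 4 → 1

Answer: 1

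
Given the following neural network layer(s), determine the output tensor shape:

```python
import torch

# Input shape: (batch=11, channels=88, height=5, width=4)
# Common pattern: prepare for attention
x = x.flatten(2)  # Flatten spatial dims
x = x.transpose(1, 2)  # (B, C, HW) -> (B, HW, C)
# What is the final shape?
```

Input: (11, 88, 5, 4) -> after flatten(2): (11, 88, 20) -> Output: (11, 20, 88)

Answer: (11, 20, 88)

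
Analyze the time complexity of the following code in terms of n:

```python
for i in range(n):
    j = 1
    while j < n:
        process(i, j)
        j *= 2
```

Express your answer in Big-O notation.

This is Linear outer loop, logarithmic inner loop. Time complexity: O(n log n).

Answer: O(n log n)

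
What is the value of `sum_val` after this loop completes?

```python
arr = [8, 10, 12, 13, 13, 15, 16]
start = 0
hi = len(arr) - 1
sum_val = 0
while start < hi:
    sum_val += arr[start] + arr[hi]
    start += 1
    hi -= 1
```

Sum of pairs from ends
`sum_val` takes the values: 0 → 24 → 49 → 74

Answer: 74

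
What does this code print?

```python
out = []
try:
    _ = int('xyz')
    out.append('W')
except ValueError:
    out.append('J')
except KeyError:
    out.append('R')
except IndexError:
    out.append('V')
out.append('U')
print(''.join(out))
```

Execution trace: 'J' (except ValueError) → 'U' (after the try/except). Output: JU

Answer: JU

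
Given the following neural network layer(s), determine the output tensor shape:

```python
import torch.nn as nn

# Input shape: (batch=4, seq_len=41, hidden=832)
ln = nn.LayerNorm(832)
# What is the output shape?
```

Input: (4, 41, 832) -> Output: (4, 41, 832)

Answer: (4, 41, 832)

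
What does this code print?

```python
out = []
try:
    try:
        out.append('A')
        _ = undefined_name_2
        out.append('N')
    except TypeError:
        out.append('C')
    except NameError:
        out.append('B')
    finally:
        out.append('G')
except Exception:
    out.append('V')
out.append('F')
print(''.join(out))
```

Execution trace: 'A' (inner try body) → 'B' (inner except NameError) → 'G' (inner finally) → 'F' (after the try/except). Output: ABGF

Answer: ABGF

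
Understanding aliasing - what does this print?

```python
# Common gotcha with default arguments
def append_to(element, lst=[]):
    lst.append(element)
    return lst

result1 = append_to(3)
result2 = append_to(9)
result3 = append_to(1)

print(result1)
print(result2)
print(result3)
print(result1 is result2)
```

Key concept: mutable default argument gotcha.
Step by step:
`result1 = append_to(3)` → result1 = [3]
`result2 = append_to(9)` → result1 = [3, 9] (same object as result2); result2 = [3, 9] (same object as result1)
`result3 = append_to(1)` → result1 = [3, 9, 1] (same object as result2, result3); result2 = [3, 9, 1] (same object as result1, result3); result3 = [3, 9, 1] (same object as result1, result2)
`print(result1)` → prints [3, 9, 1]
`print(result2)` → prints [3, 9, 1]
`print(result3)` → prints [3, 9, 1]
`print(result1 is result2)` → prints True

Answer:
[3, 9, 1]
[3, 9, 1]
[3, 9, 1]
True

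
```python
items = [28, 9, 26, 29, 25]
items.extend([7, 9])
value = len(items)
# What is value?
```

Trace:
`items = [28, 9, 26, 29, 25]` → items = [28, 9, 26, 29, 25]
`items.extend([7, 9])` → items = [28, 9, 26, 29, 25, 7, 9]
`value = len(items)` → value = 7
So value = 7

Answer: 7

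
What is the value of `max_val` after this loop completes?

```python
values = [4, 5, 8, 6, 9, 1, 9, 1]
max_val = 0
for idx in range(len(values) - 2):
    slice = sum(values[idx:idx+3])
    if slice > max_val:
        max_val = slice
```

Max sum of 3-element window in [4, 5, 8, 6, 9, 1, 9, 1]
`max_val` takes the values: 0 → 17 → 19 → 23

Answer: 23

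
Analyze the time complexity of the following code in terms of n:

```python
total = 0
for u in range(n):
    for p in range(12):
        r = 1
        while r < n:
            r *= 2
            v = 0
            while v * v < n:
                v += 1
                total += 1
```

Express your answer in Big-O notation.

Each loop level contributes: n × 1 × log n × √n. Multiplying the contributions gives O(n√n log n).

Answer: O(n√n log n)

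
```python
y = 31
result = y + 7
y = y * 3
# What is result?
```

Trace:
`y = 31` → y = 31
`result = y + 7` → result = 38
`y = y * 3` → y = 93
So result = 38

Answer: 38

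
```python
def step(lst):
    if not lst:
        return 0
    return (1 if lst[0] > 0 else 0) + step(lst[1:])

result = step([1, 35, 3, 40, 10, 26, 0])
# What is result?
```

Count of positive elements in [1, 35, 3, 40, 10, 26, 0] = 6

Answer: 6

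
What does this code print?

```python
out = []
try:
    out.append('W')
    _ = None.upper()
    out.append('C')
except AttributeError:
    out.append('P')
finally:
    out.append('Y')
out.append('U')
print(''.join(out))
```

Execution trace: 'W' (try body) → 'P' (except AttributeError) → 'Y' (finally) → 'U' (after the try/except). Output: WPYU

Answer: WPYU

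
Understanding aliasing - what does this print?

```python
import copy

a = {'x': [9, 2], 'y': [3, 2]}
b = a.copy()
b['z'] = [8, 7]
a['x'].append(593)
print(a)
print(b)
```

Key concept: shallow copy of dict with mutable values.
Step by step:
`a = {'x': [9, 2], 'y': [3, 2]}` → a = {'x': [9, 2], 'y': [3, 2]}
`b = a.copy()` → b = {'x': [9, 2], 'y': [3, 2]}
`b['z'] = [8, 7]` → b = {'x': [9, 2], 'y': [3, 2], 'z': [8, 7]}
`a['x'].append(593)` → a = {'x': [9, 2, 593], 'y': [3, 2]}; b = {'x': [9, 2, 593], 'y': [3, 2], 'z': [8, 7]}
`print(a)` → prints {'x': [9, 2, 593], 'y': [3, 2]}
`print(b)` → prints {'x': [9, 2, 593], 'y': [3, 2], 'z': [8, 7]}

Answer:
{'x': [9, 2, 593], 'y': [3, 2]}
{'x': [9, 2, 593], 'y': [3, 2], 'z': [8, 7]}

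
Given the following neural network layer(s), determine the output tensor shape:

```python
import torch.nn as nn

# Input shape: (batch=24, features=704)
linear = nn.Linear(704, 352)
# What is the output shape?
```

Input: (24, 704) -> Output: (24, 352)

Answer: (24, 352)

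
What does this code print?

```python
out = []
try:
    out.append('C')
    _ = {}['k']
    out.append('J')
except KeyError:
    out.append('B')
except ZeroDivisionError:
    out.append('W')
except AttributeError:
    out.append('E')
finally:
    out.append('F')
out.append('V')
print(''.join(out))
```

Execution trace: 'C' (try body) → 'B' (except KeyError) → 'F' (finally) → 'V' (after the try/except). Output: CBFV

Answer: CBFV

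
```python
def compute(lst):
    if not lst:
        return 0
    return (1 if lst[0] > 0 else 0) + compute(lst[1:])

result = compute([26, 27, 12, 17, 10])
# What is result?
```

Count of positive elements in [26, 27, 12, 17, 10] = 5

Answer: 5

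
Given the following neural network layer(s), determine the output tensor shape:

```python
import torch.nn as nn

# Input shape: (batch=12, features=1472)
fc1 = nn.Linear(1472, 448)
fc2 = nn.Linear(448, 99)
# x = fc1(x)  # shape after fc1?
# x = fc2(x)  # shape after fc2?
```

Input: (12, 1472) -> after fc1: (12, 448) -> Output: (12, 99)

Answer: (12, 99)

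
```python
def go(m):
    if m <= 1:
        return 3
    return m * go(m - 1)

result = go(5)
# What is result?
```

go(5) = 5 * 4 * 3 * 2 * 3 = 360

Answer: 360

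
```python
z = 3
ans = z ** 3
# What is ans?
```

Trace:
`z = 3` → z = 3
`ans = z ** 3` → ans = 27
So ans = 27

Answer: 27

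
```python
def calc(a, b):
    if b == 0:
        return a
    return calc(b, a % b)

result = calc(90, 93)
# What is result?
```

calc(90, 93) -> calc(93, 90) -> calc(90, 3) -> calc(3, 0) -> 3

Answer: 3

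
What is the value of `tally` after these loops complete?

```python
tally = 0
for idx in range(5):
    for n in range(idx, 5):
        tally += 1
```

Upper triangle: 5 + 4 + ... + 1
`tally` takes the values: 0 → 1 → 2 → 3 → 4 → 5 → 6 → 7 → 8 → 9 → 10 → 11 → 12 → 13 → 14 → 15

Answer: 15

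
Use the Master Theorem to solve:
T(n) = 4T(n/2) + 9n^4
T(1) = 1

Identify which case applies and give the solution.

a=4, b=2, f(n)=9n^4. log_2(4) = 2. Since c=4 > 2 and the regularity condition holds (4(n/2)^4 = (4/2^4)n^4 with 4/2^4 < 1), Case 3 applies: T(n) = Θ(f(n)) = O(n^4).

Answer: O(n^4) - Case 3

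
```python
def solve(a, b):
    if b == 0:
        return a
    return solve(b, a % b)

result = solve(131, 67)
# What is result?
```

solve(131, 67) -> solve(67, 64) -> solve(64, 3) -> solve(3, 1) -> solve(1, 0) -> 1

Answer: 1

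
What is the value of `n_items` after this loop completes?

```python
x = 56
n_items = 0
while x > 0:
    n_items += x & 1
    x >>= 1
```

Count set bits in 56 (binary: 0b111000)
`n_items` takes the values: 0 → 1 → 2 → 3

Answer: 3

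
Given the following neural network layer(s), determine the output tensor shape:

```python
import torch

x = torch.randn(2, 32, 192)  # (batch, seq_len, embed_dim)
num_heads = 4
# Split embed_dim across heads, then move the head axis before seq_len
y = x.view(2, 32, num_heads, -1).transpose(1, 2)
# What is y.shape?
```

Input: (2, 32, 192) -> head_dim = 192 // 4 = 48; after view: (2, 32, 4, 48) -> after transpose(1, 2): (2, 4, 32, 48) -> Output: (2, 4, 32, 48)

Answer: (2, 4, 32, 48)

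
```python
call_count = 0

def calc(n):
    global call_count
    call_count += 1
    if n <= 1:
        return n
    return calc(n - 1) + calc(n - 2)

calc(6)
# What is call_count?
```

Calls(n) = 1 + Calls(n-1) + Calls(n-2); Calls(0)=Calls(1)=1. For n=6 this gives 25.

Answer: 25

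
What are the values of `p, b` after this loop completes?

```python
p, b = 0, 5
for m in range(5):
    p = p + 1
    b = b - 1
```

p goes 0→5, b goes 5→0
`p, b` takes the values: (0, 5) → (1, 5) → (1, 4) → (2, 4) → (2, 3) → (3, 3) → (3, 2) → (4, 2) → (4, 1) → (5, 1) → (5, 0)

Answer: 5, 0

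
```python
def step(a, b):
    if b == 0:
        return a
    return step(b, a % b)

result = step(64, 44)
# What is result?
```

step(64, 44) -> step(44, 20) -> step(20, 4) -> step(4, 0) -> 4

Answer: 4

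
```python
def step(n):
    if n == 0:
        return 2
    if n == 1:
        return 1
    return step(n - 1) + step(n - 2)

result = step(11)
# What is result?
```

Build up from base cases: step(0)=2, step(1)=1, step(2)=3, step(3)=4, step(4)=7, step(5)=11, step(6)=18, ..., step(11)=199

Answer: 199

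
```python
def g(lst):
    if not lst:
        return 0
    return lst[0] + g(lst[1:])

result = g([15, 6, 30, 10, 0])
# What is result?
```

15 + 6 + 30 + 10 + 0 + 0 = 61

Answer: 61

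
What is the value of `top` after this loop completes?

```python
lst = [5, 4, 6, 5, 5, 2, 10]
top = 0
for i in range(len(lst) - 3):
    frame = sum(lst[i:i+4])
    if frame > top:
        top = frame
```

Max sum of 4-element window in [5, 4, 6, 5, 5, 2, 10]
`top` takes the values: 0 → 20 → 22

Answer: 22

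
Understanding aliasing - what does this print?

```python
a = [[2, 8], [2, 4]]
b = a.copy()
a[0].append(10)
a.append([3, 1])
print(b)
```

Key concept: shallow copy with nested lists.
Step by step:
`a = [[2, 8], [2, 4]]` → a = [[2, 8], [2, 4]]
`b = a.copy()` → b = [[2, 8], [2, 4]]
`a[0].append(10)` → a = [[2, 8, 10], [2, 4]]; b = [[2, 8, 10], [2, 4]]
`a.append([3, 1])` → a = [[2, 8, 10], [2, 4], [3, 1]]
`print(b)` → prints [[2, 8, 10], [2, 4]]

Answer: [[2, 8, 10], [2, 4]]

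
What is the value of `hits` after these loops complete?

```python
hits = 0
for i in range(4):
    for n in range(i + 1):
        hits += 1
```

Triangle: 1 + 2 + ... + 4
`hits` takes the values: 0 → 1 → 2 → 3 → 4 → 5 → 6 → 7 → 8 → 9 → 10

Answer: 10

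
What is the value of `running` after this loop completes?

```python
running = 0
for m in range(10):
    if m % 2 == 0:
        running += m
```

Sum of even numbers 0 to 9
`running` takes the values: 0 → 2 → 6 → 12 → 20

Answer: 20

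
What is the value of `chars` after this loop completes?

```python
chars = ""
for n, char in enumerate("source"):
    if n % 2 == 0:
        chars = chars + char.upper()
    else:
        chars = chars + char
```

Uppercase even positions in 'source'
`chars` takes the values: "" → "S" → "So" → "SoU" → "SoUr" → "SoUrC" → "SoUrCe"

Answer: "SoUrCe"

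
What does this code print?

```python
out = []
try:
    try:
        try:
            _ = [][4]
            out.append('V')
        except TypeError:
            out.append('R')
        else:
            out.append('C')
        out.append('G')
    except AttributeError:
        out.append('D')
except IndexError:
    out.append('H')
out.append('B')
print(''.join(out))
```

Execution trace: 'H' (outer except IndexError) → 'B' (after the try/except). Output: HB

Answer: HB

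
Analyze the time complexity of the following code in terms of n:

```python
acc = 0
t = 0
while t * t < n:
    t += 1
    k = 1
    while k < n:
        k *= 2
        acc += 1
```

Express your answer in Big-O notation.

Each loop level contributes: √n × log n. Multiplying the contributions gives O(√n log n).

Answer: O(√n log n)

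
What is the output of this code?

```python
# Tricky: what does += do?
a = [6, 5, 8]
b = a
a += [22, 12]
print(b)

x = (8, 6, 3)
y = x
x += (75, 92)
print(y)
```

Key concept: += behavior differs for mutable vs immutable.
Step by step:
`a = [6, 5, 8]` → a = [6, 5, 8]
`b = a` → b = [6, 5, 8] (same object as a)
`a += [22, 12]` → a = [6, 5, 8, 22, 12] (same object as b); b = [6, 5, 8, 22, 12] (same object as a)
`print(b)` → prints [6, 5, 8, 22, 12]
`x = (8, 6, 3)` → x = (8, 6, 3)
`y = x` → y = (8, 6, 3)
`x += (75, 92)` → x = (8, 6, 3, 75, 92)
`print(y)` → prints (8, 6, 3)

Answer:
[6, 5, 8, 22, 12]
(8, 6, 3)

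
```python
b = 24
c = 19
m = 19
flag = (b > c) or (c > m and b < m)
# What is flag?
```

Trace:
`b = 24` → b = 24
`c = 19` → c = 19
`m = 19` → m = 19
`flag = (b > c) or (c > m and b < m)` → flag = True
So flag = True

Answer: True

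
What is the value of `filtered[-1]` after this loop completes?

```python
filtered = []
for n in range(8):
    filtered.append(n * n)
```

Last element of squares 0 to 7
`filtered` takes the values: [] → [0] → [0, 1] → [0, 1, 4] → [0, 1, 4, 9] → [0, 1, 4, 9, 16] → [0, 1, 4, 9, 16, 25] → [0, 1, 4, 9, 16, 25, 36] → [0, 1, 4, 9, 16, 25, 36, 49]
So `filtered[-1]` = 49

Answer: 49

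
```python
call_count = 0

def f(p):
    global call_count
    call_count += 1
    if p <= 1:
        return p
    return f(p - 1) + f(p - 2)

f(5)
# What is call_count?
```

Calls(p) = 1 + Calls(p-1) + Calls(p-2); Calls(0)=Calls(1)=1. For p=5 this gives 15.

Answer: 15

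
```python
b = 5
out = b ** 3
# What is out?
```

Trace:
`b = 5` → b = 5
`out = b ** 3` → out = 125
So out = 125

Answer: 125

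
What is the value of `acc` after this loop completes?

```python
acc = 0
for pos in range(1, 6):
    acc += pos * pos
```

Sum of squares 1² to 5² = 55
`acc` takes the values: 0 → 1 → 5 → 14 → 30 → 55

Answer: 55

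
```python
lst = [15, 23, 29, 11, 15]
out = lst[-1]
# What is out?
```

Trace:
`lst = [15, 23, 29, 11, 15]` → lst = [15, 23, 29, 11, 15]
`out = lst[-1]` → out = 15
So out = 15

Answer: 15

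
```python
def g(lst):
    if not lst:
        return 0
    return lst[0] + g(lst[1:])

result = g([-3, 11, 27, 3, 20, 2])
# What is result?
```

(-3) + 11 + 27 + 3 + 20 + 2 + 0 = 60

Answer: 60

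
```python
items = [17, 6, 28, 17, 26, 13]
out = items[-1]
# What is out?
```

Trace:
`items = [17, 6, 28, 17, 26, 13]` → items = [17, 6, 28, 17, 26, 13]
`out = items[-1]` → out = 13
So out = 13

Answer: 13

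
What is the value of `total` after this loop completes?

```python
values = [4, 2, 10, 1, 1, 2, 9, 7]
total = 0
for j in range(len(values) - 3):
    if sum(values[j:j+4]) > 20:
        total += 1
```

Count windows with sum > 20
`total` takes the values: 0

Answer: 0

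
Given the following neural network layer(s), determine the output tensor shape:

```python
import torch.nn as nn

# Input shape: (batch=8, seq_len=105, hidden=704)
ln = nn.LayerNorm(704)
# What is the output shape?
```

Input: (8, 105, 704) -> Output: (8, 105, 704)

Answer: (8, 105, 704)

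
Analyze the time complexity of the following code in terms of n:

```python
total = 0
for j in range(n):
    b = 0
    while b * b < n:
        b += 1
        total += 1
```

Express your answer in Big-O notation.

Each loop level contributes: n × √n. Multiplying the contributions gives O(n√n).

Answer: O(n√n)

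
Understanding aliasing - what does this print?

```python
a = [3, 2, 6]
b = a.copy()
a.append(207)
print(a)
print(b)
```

Key concept: list.copy() creates independent copy.
Step by step:
`a = [3, 2, 6]` → a = [3, 2, 6]
`b = a.copy()` → b = [3, 2, 6]
`a.append(207)` → a = [3, 2, 6, 207]
`print(a)` → prints [3, 2, 6, 207]
`print(b)` → prints [3, 2, 6]

Answer:
[3, 2, 6, 207]
[3, 2, 6]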